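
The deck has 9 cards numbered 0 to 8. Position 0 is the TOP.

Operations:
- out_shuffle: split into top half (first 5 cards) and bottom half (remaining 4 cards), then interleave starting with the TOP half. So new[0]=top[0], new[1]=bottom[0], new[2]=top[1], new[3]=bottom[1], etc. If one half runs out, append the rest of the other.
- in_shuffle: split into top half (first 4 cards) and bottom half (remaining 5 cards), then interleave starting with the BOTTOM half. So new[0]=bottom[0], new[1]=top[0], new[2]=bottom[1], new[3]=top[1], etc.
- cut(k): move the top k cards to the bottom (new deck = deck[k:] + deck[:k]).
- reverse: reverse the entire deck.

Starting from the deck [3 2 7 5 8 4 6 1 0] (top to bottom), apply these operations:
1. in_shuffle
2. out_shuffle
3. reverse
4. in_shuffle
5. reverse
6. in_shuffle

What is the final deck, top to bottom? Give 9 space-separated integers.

Answer: 3 8 0 5 1 7 6 2 4

Derivation:
After op 1 (in_shuffle): [8 3 4 2 6 7 1 5 0]
After op 2 (out_shuffle): [8 7 3 1 4 5 2 0 6]
After op 3 (reverse): [6 0 2 5 4 1 3 7 8]
After op 4 (in_shuffle): [4 6 1 0 3 2 7 5 8]
After op 5 (reverse): [8 5 7 2 3 0 1 6 4]
After op 6 (in_shuffle): [3 8 0 5 1 7 6 2 4]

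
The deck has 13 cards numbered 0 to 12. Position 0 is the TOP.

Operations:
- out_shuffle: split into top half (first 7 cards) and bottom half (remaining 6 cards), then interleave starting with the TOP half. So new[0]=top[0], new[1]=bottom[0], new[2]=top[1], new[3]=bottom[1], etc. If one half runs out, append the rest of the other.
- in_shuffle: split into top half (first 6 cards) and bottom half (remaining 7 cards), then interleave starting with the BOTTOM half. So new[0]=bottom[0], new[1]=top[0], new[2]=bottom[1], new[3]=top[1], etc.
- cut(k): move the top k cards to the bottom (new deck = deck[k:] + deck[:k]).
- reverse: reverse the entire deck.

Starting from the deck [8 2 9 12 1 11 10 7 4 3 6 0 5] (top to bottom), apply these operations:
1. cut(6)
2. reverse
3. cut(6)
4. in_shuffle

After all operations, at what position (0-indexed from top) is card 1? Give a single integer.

Answer: 4

Derivation:
After op 1 (cut(6)): [10 7 4 3 6 0 5 8 2 9 12 1 11]
After op 2 (reverse): [11 1 12 9 2 8 5 0 6 3 4 7 10]
After op 3 (cut(6)): [5 0 6 3 4 7 10 11 1 12 9 2 8]
After op 4 (in_shuffle): [10 5 11 0 1 6 12 3 9 4 2 7 8]
Card 1 is at position 4.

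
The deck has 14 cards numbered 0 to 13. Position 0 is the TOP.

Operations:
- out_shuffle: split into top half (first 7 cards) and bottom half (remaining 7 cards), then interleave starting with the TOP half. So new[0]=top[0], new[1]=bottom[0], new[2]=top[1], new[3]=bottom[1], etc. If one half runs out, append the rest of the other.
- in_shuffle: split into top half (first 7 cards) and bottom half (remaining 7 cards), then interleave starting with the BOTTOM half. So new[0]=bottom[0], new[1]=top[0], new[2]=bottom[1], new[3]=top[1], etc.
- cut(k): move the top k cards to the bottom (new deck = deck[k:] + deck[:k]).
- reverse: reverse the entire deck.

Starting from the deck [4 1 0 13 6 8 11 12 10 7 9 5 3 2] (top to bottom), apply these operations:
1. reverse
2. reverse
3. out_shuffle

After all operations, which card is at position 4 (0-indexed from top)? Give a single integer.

Answer: 0

Derivation:
After op 1 (reverse): [2 3 5 9 7 10 12 11 8 6 13 0 1 4]
After op 2 (reverse): [4 1 0 13 6 8 11 12 10 7 9 5 3 2]
After op 3 (out_shuffle): [4 12 1 10 0 7 13 9 6 5 8 3 11 2]
Position 4: card 0.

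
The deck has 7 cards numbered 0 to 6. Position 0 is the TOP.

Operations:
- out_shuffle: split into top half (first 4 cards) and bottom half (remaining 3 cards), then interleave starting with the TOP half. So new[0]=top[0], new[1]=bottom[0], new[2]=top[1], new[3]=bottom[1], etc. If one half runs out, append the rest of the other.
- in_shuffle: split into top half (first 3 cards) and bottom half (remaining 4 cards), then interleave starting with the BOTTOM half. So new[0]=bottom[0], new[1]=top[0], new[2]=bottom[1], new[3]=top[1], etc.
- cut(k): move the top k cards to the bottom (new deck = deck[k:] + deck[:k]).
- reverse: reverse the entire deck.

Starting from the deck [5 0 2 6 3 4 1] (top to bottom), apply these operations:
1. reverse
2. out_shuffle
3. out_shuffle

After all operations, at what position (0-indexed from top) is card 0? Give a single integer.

Answer: 6

Derivation:
After op 1 (reverse): [1 4 3 6 2 0 5]
After op 2 (out_shuffle): [1 2 4 0 3 5 6]
After op 3 (out_shuffle): [1 3 2 5 4 6 0]
Card 0 is at position 6.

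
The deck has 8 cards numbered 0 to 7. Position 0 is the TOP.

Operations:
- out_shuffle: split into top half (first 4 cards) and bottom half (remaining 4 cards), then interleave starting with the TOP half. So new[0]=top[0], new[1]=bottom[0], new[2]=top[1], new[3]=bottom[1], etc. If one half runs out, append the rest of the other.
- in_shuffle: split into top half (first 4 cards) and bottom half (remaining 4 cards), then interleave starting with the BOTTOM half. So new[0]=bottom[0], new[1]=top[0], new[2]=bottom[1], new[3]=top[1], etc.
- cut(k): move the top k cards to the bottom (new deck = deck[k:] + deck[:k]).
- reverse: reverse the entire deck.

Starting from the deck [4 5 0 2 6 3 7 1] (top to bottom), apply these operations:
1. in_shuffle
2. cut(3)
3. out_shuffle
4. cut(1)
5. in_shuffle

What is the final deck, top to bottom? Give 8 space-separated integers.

After op 1 (in_shuffle): [6 4 3 5 7 0 1 2]
After op 2 (cut(3)): [5 7 0 1 2 6 4 3]
After op 3 (out_shuffle): [5 2 7 6 0 4 1 3]
After op 4 (cut(1)): [2 7 6 0 4 1 3 5]
After op 5 (in_shuffle): [4 2 1 7 3 6 5 0]

Answer: 4 2 1 7 3 6 5 0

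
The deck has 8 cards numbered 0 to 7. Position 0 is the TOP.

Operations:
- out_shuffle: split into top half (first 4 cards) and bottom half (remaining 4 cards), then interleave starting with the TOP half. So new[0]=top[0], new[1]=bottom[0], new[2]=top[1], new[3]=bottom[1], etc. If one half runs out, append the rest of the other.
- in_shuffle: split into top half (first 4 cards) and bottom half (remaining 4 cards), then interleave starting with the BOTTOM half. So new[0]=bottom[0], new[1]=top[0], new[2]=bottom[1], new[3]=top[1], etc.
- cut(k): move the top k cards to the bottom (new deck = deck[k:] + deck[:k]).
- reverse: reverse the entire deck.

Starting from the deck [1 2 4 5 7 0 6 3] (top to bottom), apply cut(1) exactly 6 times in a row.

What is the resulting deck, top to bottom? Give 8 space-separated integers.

Answer: 6 3 1 2 4 5 7 0

Derivation:
After op 1 (cut(1)): [2 4 5 7 0 6 3 1]
After op 2 (cut(1)): [4 5 7 0 6 3 1 2]
After op 3 (cut(1)): [5 7 0 6 3 1 2 4]
After op 4 (cut(1)): [7 0 6 3 1 2 4 5]
After op 5 (cut(1)): [0 6 3 1 2 4 5 7]
After op 6 (cut(1)): [6 3 1 2 4 5 7 0]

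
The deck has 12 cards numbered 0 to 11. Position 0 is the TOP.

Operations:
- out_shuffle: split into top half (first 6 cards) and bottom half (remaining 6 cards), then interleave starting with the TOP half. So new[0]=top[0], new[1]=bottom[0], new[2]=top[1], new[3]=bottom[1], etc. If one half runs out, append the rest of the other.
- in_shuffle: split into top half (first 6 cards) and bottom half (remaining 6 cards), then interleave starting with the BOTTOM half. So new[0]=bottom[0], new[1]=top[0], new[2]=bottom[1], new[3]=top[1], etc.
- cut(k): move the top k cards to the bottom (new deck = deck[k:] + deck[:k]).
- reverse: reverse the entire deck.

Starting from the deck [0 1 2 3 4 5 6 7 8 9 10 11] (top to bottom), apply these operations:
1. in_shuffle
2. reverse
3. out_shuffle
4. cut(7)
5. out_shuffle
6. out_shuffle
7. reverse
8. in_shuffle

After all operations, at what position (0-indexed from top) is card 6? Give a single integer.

Answer: 0

Derivation:
After op 1 (in_shuffle): [6 0 7 1 8 2 9 3 10 4 11 5]
After op 2 (reverse): [5 11 4 10 3 9 2 8 1 7 0 6]
After op 3 (out_shuffle): [5 2 11 8 4 1 10 7 3 0 9 6]
After op 4 (cut(7)): [7 3 0 9 6 5 2 11 8 4 1 10]
After op 5 (out_shuffle): [7 2 3 11 0 8 9 4 6 1 5 10]
After op 6 (out_shuffle): [7 9 2 4 3 6 11 1 0 5 8 10]
After op 7 (reverse): [10 8 5 0 1 11 6 3 4 2 9 7]
After op 8 (in_shuffle): [6 10 3 8 4 5 2 0 9 1 7 11]
Card 6 is at position 0.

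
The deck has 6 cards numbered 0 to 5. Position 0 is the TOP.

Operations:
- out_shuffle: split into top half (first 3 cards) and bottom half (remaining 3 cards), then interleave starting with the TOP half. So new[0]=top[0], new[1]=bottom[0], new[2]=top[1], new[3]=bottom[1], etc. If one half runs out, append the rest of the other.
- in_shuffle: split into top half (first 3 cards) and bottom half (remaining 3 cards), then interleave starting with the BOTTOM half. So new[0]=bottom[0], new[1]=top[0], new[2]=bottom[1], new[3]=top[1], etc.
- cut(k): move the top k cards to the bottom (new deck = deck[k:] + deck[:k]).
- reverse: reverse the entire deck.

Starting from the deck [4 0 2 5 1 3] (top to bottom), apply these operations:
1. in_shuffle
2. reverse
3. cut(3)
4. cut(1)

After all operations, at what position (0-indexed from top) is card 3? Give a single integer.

After op 1 (in_shuffle): [5 4 1 0 3 2]
After op 2 (reverse): [2 3 0 1 4 5]
After op 3 (cut(3)): [1 4 5 2 3 0]
After op 4 (cut(1)): [4 5 2 3 0 1]
Card 3 is at position 3.

Answer: 3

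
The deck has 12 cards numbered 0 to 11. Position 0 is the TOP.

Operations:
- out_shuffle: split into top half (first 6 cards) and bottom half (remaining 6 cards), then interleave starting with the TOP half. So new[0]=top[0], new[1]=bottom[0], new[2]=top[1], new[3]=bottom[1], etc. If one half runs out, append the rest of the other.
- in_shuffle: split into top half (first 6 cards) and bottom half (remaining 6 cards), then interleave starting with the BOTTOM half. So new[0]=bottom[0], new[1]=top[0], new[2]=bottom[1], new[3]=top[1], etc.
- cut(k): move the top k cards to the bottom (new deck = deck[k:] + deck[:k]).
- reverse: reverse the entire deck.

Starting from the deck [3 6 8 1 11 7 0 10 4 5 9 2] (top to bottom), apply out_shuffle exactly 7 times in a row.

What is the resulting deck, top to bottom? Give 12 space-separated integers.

After op 1 (out_shuffle): [3 0 6 10 8 4 1 5 11 9 7 2]
After op 2 (out_shuffle): [3 1 0 5 6 11 10 9 8 7 4 2]
After op 3 (out_shuffle): [3 10 1 9 0 8 5 7 6 4 11 2]
After op 4 (out_shuffle): [3 5 10 7 1 6 9 4 0 11 8 2]
After op 5 (out_shuffle): [3 9 5 4 10 0 7 11 1 8 6 2]
After op 6 (out_shuffle): [3 7 9 11 5 1 4 8 10 6 0 2]
After op 7 (out_shuffle): [3 4 7 8 9 10 11 6 5 0 1 2]

Answer: 3 4 7 8 9 10 11 6 5 0 1 2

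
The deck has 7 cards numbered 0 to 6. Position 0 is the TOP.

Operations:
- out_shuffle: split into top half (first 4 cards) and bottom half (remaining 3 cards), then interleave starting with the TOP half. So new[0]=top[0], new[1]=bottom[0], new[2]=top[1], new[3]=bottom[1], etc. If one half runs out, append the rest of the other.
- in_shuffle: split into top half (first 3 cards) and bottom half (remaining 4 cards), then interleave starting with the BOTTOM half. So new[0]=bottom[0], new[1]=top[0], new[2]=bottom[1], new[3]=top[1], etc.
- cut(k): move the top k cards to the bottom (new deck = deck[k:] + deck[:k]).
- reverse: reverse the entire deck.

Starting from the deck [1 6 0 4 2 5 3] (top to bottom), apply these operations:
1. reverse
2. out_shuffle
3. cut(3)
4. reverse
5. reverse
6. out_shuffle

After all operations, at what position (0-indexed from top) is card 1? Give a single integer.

Answer: 4

Derivation:
After op 1 (reverse): [3 5 2 4 0 6 1]
After op 2 (out_shuffle): [3 0 5 6 2 1 4]
After op 3 (cut(3)): [6 2 1 4 3 0 5]
After op 4 (reverse): [5 0 3 4 1 2 6]
After op 5 (reverse): [6 2 1 4 3 0 5]
After op 6 (out_shuffle): [6 3 2 0 1 5 4]
Card 1 is at position 4.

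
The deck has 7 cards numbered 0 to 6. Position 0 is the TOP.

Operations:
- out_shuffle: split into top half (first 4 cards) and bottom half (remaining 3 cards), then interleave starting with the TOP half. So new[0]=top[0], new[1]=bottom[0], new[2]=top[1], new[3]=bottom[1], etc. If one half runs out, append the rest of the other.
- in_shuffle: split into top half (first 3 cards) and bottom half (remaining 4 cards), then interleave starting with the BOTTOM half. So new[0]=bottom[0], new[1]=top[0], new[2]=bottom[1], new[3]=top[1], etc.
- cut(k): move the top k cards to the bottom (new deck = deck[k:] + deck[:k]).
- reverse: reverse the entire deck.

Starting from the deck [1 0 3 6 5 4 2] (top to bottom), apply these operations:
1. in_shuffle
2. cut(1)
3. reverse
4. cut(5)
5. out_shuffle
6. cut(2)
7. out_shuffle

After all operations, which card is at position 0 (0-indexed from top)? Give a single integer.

After op 1 (in_shuffle): [6 1 5 0 4 3 2]
After op 2 (cut(1)): [1 5 0 4 3 2 6]
After op 3 (reverse): [6 2 3 4 0 5 1]
After op 4 (cut(5)): [5 1 6 2 3 4 0]
After op 5 (out_shuffle): [5 3 1 4 6 0 2]
After op 6 (cut(2)): [1 4 6 0 2 5 3]
After op 7 (out_shuffle): [1 2 4 5 6 3 0]
Position 0: card 1.

Answer: 1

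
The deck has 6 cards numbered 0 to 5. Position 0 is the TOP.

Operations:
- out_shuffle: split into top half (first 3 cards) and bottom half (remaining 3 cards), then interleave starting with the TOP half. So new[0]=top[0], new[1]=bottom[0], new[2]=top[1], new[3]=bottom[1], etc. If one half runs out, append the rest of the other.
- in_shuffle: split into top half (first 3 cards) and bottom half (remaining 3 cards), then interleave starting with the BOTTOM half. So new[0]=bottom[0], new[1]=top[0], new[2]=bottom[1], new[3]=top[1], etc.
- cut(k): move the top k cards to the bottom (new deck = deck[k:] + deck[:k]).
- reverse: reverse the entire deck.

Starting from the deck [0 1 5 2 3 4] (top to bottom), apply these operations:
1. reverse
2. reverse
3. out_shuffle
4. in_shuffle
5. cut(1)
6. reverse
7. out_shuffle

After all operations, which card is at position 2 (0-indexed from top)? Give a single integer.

After op 1 (reverse): [4 3 2 5 1 0]
After op 2 (reverse): [0 1 5 2 3 4]
After op 3 (out_shuffle): [0 2 1 3 5 4]
After op 4 (in_shuffle): [3 0 5 2 4 1]
After op 5 (cut(1)): [0 5 2 4 1 3]
After op 6 (reverse): [3 1 4 2 5 0]
After op 7 (out_shuffle): [3 2 1 5 4 0]
Position 2: card 1.

Answer: 1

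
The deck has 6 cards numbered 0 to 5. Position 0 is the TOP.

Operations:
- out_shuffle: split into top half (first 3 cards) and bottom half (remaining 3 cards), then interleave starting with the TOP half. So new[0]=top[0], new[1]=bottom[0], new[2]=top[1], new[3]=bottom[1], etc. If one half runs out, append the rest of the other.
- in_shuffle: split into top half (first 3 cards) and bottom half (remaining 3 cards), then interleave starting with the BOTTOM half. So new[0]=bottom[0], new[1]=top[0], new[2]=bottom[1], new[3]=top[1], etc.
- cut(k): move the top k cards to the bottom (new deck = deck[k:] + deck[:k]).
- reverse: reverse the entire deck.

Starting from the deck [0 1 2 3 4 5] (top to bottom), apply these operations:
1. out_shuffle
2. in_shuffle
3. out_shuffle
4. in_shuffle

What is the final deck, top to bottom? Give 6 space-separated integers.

Answer: 5 4 2 3 1 0

Derivation:
After op 1 (out_shuffle): [0 3 1 4 2 5]
After op 2 (in_shuffle): [4 0 2 3 5 1]
After op 3 (out_shuffle): [4 3 0 5 2 1]
After op 4 (in_shuffle): [5 4 2 3 1 0]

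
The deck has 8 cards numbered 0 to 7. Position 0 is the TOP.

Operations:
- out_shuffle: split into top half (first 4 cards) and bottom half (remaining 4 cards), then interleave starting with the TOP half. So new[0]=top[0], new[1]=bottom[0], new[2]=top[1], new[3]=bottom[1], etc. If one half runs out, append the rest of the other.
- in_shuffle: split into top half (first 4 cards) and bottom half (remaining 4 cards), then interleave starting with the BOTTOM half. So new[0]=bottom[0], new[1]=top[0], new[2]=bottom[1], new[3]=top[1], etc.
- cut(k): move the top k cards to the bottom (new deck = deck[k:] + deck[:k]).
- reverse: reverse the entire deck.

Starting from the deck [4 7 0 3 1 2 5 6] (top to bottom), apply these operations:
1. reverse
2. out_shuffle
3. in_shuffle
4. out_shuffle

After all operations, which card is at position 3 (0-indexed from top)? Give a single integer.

After op 1 (reverse): [6 5 2 1 3 0 7 4]
After op 2 (out_shuffle): [6 3 5 0 2 7 1 4]
After op 3 (in_shuffle): [2 6 7 3 1 5 4 0]
After op 4 (out_shuffle): [2 1 6 5 7 4 3 0]
Position 3: card 5.

Answer: 5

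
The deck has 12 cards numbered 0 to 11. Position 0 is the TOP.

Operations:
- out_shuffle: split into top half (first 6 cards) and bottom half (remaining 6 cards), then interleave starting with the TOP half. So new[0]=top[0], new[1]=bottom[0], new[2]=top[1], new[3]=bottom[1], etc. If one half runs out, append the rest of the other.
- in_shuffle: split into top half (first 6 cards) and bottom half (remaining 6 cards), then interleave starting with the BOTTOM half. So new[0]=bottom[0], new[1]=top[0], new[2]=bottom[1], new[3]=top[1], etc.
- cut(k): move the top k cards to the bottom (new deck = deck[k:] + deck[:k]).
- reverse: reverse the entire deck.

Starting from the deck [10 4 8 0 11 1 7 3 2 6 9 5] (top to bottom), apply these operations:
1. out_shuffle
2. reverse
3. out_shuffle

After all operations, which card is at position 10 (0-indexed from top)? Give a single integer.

Answer: 0

Derivation:
After op 1 (out_shuffle): [10 7 4 3 8 2 0 6 11 9 1 5]
After op 2 (reverse): [5 1 9 11 6 0 2 8 3 4 7 10]
After op 3 (out_shuffle): [5 2 1 8 9 3 11 4 6 7 0 10]
Position 10: card 0.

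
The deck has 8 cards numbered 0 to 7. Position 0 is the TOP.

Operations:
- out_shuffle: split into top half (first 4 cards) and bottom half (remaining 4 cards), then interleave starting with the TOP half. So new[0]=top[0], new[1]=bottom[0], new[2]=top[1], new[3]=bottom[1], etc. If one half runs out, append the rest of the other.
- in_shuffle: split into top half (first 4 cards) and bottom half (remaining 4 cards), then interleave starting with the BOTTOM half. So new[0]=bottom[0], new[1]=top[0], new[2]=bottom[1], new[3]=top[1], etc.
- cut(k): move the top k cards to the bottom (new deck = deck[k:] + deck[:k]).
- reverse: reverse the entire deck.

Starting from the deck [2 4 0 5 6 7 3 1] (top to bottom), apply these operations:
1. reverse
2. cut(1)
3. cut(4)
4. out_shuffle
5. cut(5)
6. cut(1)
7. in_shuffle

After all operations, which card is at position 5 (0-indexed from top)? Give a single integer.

Answer: 0

Derivation:
After op 1 (reverse): [1 3 7 6 5 0 4 2]
After op 2 (cut(1)): [3 7 6 5 0 4 2 1]
After op 3 (cut(4)): [0 4 2 1 3 7 6 5]
After op 4 (out_shuffle): [0 3 4 7 2 6 1 5]
After op 5 (cut(5)): [6 1 5 0 3 4 7 2]
After op 6 (cut(1)): [1 5 0 3 4 7 2 6]
After op 7 (in_shuffle): [4 1 7 5 2 0 6 3]
Position 5: card 0.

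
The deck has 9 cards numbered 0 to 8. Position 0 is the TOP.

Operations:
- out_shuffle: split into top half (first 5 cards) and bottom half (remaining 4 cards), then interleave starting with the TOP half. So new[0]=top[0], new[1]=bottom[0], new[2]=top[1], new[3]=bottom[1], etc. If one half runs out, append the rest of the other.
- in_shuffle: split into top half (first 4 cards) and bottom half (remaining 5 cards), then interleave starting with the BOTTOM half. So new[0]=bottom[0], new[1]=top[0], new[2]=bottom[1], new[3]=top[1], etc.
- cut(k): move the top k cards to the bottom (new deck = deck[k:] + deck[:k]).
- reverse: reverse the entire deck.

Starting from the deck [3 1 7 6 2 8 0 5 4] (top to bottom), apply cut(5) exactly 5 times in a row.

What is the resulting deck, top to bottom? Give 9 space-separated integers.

Answer: 5 4 3 1 7 6 2 8 0

Derivation:
After op 1 (cut(5)): [8 0 5 4 3 1 7 6 2]
After op 2 (cut(5)): [1 7 6 2 8 0 5 4 3]
After op 3 (cut(5)): [0 5 4 3 1 7 6 2 8]
After op 4 (cut(5)): [7 6 2 8 0 5 4 3 1]
After op 5 (cut(5)): [5 4 3 1 7 6 2 8 0]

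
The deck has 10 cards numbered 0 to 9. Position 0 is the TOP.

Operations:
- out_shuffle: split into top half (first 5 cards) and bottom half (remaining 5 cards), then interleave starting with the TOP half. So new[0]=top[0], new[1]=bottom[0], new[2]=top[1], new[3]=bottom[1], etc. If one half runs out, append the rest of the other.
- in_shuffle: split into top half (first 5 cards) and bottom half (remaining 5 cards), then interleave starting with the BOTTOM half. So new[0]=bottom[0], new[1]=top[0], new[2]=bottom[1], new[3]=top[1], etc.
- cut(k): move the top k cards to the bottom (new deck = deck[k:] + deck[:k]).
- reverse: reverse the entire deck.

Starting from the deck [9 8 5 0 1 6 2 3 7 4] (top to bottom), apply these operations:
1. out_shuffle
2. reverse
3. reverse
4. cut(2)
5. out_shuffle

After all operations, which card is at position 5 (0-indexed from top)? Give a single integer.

After op 1 (out_shuffle): [9 6 8 2 5 3 0 7 1 4]
After op 2 (reverse): [4 1 7 0 3 5 2 8 6 9]
After op 3 (reverse): [9 6 8 2 5 3 0 7 1 4]
After op 4 (cut(2)): [8 2 5 3 0 7 1 4 9 6]
After op 5 (out_shuffle): [8 7 2 1 5 4 3 9 0 6]
Position 5: card 4.

Answer: 4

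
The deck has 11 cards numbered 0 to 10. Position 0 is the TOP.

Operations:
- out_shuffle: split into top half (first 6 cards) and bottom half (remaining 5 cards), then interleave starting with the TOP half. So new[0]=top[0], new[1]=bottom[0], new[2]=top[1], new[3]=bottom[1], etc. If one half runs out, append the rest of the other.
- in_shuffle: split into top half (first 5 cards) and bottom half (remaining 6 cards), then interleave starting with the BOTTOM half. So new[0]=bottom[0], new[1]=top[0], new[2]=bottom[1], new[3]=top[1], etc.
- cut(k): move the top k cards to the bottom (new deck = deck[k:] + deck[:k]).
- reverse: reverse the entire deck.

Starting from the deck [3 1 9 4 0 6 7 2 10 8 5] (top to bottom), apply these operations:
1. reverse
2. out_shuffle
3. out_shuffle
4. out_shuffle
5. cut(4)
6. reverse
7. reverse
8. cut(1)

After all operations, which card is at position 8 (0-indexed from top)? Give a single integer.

Answer: 2

Derivation:
After op 1 (reverse): [5 8 10 2 7 6 0 4 9 1 3]
After op 2 (out_shuffle): [5 0 8 4 10 9 2 1 7 3 6]
After op 3 (out_shuffle): [5 2 0 1 8 7 4 3 10 6 9]
After op 4 (out_shuffle): [5 4 2 3 0 10 1 6 8 9 7]
After op 5 (cut(4)): [0 10 1 6 8 9 7 5 4 2 3]
After op 6 (reverse): [3 2 4 5 7 9 8 6 1 10 0]
After op 7 (reverse): [0 10 1 6 8 9 7 5 4 2 3]
After op 8 (cut(1)): [10 1 6 8 9 7 5 4 2 3 0]
Position 8: card 2.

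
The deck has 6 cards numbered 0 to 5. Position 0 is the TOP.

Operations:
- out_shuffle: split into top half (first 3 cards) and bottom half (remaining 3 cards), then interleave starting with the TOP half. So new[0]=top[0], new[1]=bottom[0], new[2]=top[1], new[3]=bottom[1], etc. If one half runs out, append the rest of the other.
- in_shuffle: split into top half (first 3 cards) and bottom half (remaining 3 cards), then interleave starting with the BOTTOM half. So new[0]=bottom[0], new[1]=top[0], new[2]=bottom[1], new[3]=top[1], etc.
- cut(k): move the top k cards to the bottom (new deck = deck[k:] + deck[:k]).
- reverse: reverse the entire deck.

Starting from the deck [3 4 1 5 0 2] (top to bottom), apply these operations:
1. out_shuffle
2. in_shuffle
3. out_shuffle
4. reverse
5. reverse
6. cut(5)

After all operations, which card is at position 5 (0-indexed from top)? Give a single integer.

After op 1 (out_shuffle): [3 5 4 0 1 2]
After op 2 (in_shuffle): [0 3 1 5 2 4]
After op 3 (out_shuffle): [0 5 3 2 1 4]
After op 4 (reverse): [4 1 2 3 5 0]
After op 5 (reverse): [0 5 3 2 1 4]
After op 6 (cut(5)): [4 0 5 3 2 1]
Position 5: card 1.

Answer: 1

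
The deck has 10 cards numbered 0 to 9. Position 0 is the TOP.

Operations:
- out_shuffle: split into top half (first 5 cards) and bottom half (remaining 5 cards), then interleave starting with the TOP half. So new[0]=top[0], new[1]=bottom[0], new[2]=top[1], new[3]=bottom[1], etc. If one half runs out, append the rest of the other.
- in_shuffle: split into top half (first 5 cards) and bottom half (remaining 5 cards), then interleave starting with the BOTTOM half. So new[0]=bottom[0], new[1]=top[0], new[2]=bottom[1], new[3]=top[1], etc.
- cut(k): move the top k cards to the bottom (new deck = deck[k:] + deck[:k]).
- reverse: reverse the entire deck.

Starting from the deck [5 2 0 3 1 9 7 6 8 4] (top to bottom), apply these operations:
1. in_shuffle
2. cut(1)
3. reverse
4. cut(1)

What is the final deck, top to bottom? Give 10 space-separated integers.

After op 1 (in_shuffle): [9 5 7 2 6 0 8 3 4 1]
After op 2 (cut(1)): [5 7 2 6 0 8 3 4 1 9]
After op 3 (reverse): [9 1 4 3 8 0 6 2 7 5]
After op 4 (cut(1)): [1 4 3 8 0 6 2 7 5 9]

Answer: 1 4 3 8 0 6 2 7 5 9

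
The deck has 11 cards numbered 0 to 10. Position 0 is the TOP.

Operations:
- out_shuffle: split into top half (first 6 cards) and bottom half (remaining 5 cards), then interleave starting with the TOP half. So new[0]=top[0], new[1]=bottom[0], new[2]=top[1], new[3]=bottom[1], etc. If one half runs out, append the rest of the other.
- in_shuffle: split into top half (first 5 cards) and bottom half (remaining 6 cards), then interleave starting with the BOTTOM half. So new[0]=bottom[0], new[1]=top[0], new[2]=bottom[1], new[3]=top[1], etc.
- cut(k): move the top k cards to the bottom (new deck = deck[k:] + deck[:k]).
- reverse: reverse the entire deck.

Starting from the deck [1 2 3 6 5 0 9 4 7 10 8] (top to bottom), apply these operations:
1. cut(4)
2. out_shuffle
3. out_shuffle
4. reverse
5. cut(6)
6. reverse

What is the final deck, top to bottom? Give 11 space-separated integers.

Answer: 7 1 6 9 10 2 5 4 8 3 0

Derivation:
After op 1 (cut(4)): [5 0 9 4 7 10 8 1 2 3 6]
After op 2 (out_shuffle): [5 8 0 1 9 2 4 3 7 6 10]
After op 3 (out_shuffle): [5 4 8 3 0 7 1 6 9 10 2]
After op 4 (reverse): [2 10 9 6 1 7 0 3 8 4 5]
After op 5 (cut(6)): [0 3 8 4 5 2 10 9 6 1 7]
After op 6 (reverse): [7 1 6 9 10 2 5 4 8 3 0]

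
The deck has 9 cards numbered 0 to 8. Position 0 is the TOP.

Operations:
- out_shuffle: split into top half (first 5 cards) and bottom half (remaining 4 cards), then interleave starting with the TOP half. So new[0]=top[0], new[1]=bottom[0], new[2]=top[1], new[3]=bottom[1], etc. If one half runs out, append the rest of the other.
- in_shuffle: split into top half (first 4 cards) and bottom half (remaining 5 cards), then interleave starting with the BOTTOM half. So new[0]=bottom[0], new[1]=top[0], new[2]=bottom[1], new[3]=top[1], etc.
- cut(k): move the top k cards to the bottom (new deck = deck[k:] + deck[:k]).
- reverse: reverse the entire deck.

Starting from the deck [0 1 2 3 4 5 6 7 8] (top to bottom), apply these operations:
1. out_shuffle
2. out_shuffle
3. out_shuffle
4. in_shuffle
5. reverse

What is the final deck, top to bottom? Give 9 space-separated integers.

After op 1 (out_shuffle): [0 5 1 6 2 7 3 8 4]
After op 2 (out_shuffle): [0 7 5 3 1 8 6 4 2]
After op 3 (out_shuffle): [0 8 7 6 5 4 3 2 1]
After op 4 (in_shuffle): [5 0 4 8 3 7 2 6 1]
After op 5 (reverse): [1 6 2 7 3 8 4 0 5]

Answer: 1 6 2 7 3 8 4 0 5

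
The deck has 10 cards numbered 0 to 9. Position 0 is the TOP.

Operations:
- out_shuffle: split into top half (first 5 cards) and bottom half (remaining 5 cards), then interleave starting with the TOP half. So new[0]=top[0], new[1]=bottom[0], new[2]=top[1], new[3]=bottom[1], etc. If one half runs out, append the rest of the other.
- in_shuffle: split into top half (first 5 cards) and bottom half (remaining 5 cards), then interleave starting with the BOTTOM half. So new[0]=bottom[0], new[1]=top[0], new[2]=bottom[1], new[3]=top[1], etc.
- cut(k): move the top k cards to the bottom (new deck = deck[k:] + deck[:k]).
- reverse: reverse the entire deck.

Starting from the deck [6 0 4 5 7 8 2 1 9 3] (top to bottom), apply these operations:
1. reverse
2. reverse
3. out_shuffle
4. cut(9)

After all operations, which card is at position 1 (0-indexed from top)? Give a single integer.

After op 1 (reverse): [3 9 1 2 8 7 5 4 0 6]
After op 2 (reverse): [6 0 4 5 7 8 2 1 9 3]
After op 3 (out_shuffle): [6 8 0 2 4 1 5 9 7 3]
After op 4 (cut(9)): [3 6 8 0 2 4 1 5 9 7]
Position 1: card 6.

Answer: 6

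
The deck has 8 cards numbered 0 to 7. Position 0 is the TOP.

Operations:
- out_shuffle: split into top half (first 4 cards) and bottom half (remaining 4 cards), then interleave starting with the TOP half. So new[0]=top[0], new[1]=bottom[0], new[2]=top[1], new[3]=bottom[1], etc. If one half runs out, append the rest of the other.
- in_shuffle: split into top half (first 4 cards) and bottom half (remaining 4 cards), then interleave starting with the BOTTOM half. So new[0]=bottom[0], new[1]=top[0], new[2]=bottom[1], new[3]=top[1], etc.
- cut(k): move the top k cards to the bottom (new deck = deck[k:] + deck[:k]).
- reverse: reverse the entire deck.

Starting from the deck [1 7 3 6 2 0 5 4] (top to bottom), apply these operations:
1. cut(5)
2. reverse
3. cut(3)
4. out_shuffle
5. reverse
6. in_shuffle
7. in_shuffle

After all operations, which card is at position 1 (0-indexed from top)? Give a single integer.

After op 1 (cut(5)): [0 5 4 1 7 3 6 2]
After op 2 (reverse): [2 6 3 7 1 4 5 0]
After op 3 (cut(3)): [7 1 4 5 0 2 6 3]
After op 4 (out_shuffle): [7 0 1 2 4 6 5 3]
After op 5 (reverse): [3 5 6 4 2 1 0 7]
After op 6 (in_shuffle): [2 3 1 5 0 6 7 4]
After op 7 (in_shuffle): [0 2 6 3 7 1 4 5]
Position 1: card 2.

Answer: 2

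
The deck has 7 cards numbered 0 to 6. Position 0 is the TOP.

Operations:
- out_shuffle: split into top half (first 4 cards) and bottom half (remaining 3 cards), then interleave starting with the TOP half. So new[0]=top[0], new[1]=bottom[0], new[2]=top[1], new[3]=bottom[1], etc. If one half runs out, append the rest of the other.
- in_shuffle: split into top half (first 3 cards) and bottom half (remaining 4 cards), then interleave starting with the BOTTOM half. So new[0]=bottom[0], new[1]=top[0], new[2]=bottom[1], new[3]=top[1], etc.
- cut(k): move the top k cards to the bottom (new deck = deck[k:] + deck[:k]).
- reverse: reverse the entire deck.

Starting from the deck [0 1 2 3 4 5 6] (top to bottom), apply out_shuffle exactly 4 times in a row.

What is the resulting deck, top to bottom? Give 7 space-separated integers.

After op 1 (out_shuffle): [0 4 1 5 2 6 3]
After op 2 (out_shuffle): [0 2 4 6 1 3 5]
After op 3 (out_shuffle): [0 1 2 3 4 5 6]
After op 4 (out_shuffle): [0 4 1 5 2 6 3]

Answer: 0 4 1 5 2 6 3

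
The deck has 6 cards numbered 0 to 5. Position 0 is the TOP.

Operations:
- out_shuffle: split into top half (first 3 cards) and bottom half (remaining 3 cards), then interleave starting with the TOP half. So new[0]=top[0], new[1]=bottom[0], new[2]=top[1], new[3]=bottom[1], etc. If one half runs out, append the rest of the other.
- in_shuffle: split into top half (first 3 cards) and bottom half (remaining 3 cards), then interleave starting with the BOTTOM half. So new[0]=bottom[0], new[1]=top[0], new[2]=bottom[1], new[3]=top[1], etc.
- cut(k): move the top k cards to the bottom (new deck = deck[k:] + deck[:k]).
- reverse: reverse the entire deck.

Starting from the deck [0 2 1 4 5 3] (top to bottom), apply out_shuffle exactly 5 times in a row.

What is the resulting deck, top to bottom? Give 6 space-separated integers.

After op 1 (out_shuffle): [0 4 2 5 1 3]
After op 2 (out_shuffle): [0 5 4 1 2 3]
After op 3 (out_shuffle): [0 1 5 2 4 3]
After op 4 (out_shuffle): [0 2 1 4 5 3]
After op 5 (out_shuffle): [0 4 2 5 1 3]

Answer: 0 4 2 5 1 3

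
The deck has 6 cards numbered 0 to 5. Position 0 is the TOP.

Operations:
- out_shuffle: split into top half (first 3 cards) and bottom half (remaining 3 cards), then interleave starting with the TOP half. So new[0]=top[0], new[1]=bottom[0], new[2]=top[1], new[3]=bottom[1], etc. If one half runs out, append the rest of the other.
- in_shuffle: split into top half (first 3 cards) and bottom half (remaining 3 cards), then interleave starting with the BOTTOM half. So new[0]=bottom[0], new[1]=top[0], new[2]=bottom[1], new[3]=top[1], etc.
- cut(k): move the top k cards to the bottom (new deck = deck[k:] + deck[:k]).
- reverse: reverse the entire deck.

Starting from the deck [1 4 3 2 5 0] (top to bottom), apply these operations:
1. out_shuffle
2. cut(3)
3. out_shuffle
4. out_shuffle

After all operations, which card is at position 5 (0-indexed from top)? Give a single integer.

Answer: 4

Derivation:
After op 1 (out_shuffle): [1 2 4 5 3 0]
After op 2 (cut(3)): [5 3 0 1 2 4]
After op 3 (out_shuffle): [5 1 3 2 0 4]
After op 4 (out_shuffle): [5 2 1 0 3 4]
Position 5: card 4.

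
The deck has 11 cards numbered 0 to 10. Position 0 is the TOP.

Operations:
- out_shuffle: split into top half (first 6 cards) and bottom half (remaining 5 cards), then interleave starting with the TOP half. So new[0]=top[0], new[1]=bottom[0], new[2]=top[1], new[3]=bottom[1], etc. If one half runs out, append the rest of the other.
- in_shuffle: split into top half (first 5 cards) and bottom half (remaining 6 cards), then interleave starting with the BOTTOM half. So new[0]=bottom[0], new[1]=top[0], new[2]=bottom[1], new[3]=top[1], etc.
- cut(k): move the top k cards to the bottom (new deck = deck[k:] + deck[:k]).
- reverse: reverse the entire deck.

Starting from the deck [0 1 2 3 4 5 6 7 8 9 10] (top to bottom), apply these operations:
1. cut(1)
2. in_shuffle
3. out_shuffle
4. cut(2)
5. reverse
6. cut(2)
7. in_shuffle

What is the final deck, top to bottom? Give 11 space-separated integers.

After op 1 (cut(1)): [1 2 3 4 5 6 7 8 9 10 0]
After op 2 (in_shuffle): [6 1 7 2 8 3 9 4 10 5 0]
After op 3 (out_shuffle): [6 9 1 4 7 10 2 5 8 0 3]
After op 4 (cut(2)): [1 4 7 10 2 5 8 0 3 6 9]
After op 5 (reverse): [9 6 3 0 8 5 2 10 7 4 1]
After op 6 (cut(2)): [3 0 8 5 2 10 7 4 1 9 6]
After op 7 (in_shuffle): [10 3 7 0 4 8 1 5 9 2 6]

Answer: 10 3 7 0 4 8 1 5 9 2 6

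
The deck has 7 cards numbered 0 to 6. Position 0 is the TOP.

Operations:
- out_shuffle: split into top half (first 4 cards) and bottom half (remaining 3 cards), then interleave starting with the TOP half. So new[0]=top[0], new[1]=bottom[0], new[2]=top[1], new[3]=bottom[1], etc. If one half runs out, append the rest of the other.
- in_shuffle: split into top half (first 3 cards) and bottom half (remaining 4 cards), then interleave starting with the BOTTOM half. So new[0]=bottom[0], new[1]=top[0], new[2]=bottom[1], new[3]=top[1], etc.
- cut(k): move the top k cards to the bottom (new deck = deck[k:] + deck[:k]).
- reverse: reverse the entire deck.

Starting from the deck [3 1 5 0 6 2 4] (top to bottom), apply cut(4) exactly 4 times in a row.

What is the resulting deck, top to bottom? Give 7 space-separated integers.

After op 1 (cut(4)): [6 2 4 3 1 5 0]
After op 2 (cut(4)): [1 5 0 6 2 4 3]
After op 3 (cut(4)): [2 4 3 1 5 0 6]
After op 4 (cut(4)): [5 0 6 2 4 3 1]

Answer: 5 0 6 2 4 3 1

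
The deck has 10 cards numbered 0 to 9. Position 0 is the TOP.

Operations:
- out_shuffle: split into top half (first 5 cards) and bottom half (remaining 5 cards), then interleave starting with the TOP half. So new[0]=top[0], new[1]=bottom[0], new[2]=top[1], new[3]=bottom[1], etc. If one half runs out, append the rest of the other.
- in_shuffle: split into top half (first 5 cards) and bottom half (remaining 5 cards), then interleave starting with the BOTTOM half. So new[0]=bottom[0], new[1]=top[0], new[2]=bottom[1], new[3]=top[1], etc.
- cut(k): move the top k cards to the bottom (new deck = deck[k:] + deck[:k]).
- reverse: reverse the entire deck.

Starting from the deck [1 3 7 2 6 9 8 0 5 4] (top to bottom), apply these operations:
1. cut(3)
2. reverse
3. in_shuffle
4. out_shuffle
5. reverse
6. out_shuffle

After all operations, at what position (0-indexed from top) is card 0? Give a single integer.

Answer: 9

Derivation:
After op 1 (cut(3)): [2 6 9 8 0 5 4 1 3 7]
After op 2 (reverse): [7 3 1 4 5 0 8 9 6 2]
After op 3 (in_shuffle): [0 7 8 3 9 1 6 4 2 5]
After op 4 (out_shuffle): [0 1 7 6 8 4 3 2 9 5]
After op 5 (reverse): [5 9 2 3 4 8 6 7 1 0]
After op 6 (out_shuffle): [5 8 9 6 2 7 3 1 4 0]
Card 0 is at position 9.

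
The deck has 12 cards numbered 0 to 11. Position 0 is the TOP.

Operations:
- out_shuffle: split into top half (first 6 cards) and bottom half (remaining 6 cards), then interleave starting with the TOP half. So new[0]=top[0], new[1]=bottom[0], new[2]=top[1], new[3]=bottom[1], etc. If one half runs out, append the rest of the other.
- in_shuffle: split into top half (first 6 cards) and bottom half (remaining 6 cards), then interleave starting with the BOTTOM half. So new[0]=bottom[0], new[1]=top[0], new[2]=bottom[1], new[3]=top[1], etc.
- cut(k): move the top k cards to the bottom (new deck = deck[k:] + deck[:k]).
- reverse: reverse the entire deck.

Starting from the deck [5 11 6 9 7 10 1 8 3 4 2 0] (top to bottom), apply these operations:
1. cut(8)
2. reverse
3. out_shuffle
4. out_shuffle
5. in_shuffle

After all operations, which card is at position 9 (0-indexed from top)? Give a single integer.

Answer: 1

Derivation:
After op 1 (cut(8)): [3 4 2 0 5 11 6 9 7 10 1 8]
After op 2 (reverse): [8 1 10 7 9 6 11 5 0 2 4 3]
After op 3 (out_shuffle): [8 11 1 5 10 0 7 2 9 4 6 3]
After op 4 (out_shuffle): [8 7 11 2 1 9 5 4 10 6 0 3]
After op 5 (in_shuffle): [5 8 4 7 10 11 6 2 0 1 3 9]
Position 9: card 1.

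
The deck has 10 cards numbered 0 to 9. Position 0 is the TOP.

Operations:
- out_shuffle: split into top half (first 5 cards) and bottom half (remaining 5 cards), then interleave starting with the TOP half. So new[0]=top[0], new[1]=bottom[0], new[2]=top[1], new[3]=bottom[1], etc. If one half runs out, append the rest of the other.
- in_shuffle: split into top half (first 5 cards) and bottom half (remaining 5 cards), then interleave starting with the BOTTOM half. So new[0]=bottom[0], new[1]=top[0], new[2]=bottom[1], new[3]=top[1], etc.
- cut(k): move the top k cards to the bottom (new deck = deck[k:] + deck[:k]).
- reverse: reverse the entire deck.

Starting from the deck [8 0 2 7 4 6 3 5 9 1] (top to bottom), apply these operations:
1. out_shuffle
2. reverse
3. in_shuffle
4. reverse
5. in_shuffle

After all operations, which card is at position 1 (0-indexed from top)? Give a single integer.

After op 1 (out_shuffle): [8 6 0 3 2 5 7 9 4 1]
After op 2 (reverse): [1 4 9 7 5 2 3 0 6 8]
After op 3 (in_shuffle): [2 1 3 4 0 9 6 7 8 5]
After op 4 (reverse): [5 8 7 6 9 0 4 3 1 2]
After op 5 (in_shuffle): [0 5 4 8 3 7 1 6 2 9]
Position 1: card 5.

Answer: 5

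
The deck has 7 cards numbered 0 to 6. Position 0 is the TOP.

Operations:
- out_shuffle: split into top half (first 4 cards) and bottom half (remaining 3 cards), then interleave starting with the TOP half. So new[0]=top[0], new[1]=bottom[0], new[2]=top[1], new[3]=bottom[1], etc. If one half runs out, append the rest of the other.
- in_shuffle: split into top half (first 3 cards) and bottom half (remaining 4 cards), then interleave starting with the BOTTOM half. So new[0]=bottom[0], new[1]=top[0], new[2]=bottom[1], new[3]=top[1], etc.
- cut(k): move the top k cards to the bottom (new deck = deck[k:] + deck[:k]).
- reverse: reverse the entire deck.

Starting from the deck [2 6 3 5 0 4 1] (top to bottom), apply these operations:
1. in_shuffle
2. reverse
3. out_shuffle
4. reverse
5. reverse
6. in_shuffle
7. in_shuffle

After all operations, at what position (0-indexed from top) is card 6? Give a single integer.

Answer: 6

Derivation:
After op 1 (in_shuffle): [5 2 0 6 4 3 1]
After op 2 (reverse): [1 3 4 6 0 2 5]
After op 3 (out_shuffle): [1 0 3 2 4 5 6]
After op 4 (reverse): [6 5 4 2 3 0 1]
After op 5 (reverse): [1 0 3 2 4 5 6]
After op 6 (in_shuffle): [2 1 4 0 5 3 6]
After op 7 (in_shuffle): [0 2 5 1 3 4 6]
Card 6 is at position 6.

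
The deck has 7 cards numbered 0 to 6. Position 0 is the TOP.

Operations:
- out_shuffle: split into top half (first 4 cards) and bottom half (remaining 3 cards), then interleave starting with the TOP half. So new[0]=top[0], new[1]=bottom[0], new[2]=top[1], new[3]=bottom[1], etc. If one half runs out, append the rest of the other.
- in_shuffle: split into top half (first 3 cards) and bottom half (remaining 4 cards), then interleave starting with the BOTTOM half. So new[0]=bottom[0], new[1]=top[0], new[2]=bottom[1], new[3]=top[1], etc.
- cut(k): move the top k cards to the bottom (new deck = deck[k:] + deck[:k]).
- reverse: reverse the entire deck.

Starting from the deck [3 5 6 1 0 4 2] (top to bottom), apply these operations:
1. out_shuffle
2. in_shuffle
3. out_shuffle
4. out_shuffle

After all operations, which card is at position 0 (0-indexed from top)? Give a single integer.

After op 1 (out_shuffle): [3 0 5 4 6 2 1]
After op 2 (in_shuffle): [4 3 6 0 2 5 1]
After op 3 (out_shuffle): [4 2 3 5 6 1 0]
After op 4 (out_shuffle): [4 6 2 1 3 0 5]
Position 0: card 4.

Answer: 4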